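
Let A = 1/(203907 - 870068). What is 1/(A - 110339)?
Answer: -666161/73503538580 ≈ -9.0630e-6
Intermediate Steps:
A = -1/666161 (A = 1/(-666161) = -1/666161 ≈ -1.5011e-6)
1/(A - 110339) = 1/(-1/666161 - 110339) = 1/(-73503538580/666161) = -666161/73503538580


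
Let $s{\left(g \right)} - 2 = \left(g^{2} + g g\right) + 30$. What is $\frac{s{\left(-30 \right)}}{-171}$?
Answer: $- \frac{1832}{171} \approx -10.713$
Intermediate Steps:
$s{\left(g \right)} = 32 + 2 g^{2}$ ($s{\left(g \right)} = 2 + \left(\left(g^{2} + g g\right) + 30\right) = 2 + \left(\left(g^{2} + g^{2}\right) + 30\right) = 2 + \left(2 g^{2} + 30\right) = 2 + \left(30 + 2 g^{2}\right) = 32 + 2 g^{2}$)
$\frac{s{\left(-30 \right)}}{-171} = \frac{32 + 2 \left(-30\right)^{2}}{-171} = \left(32 + 2 \cdot 900\right) \left(- \frac{1}{171}\right) = \left(32 + 1800\right) \left(- \frac{1}{171}\right) = 1832 \left(- \frac{1}{171}\right) = - \frac{1832}{171}$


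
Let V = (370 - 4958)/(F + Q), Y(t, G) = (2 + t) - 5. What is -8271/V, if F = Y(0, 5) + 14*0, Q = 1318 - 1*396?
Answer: 7601049/4588 ≈ 1656.7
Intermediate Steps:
Q = 922 (Q = 1318 - 396 = 922)
Y(t, G) = -3 + t
F = -3 (F = (-3 + 0) + 14*0 = -3 + 0 = -3)
V = -4588/919 (V = (370 - 4958)/(-3 + 922) = -4588/919 ≈ -4.9924)
-8271/V = -8271/(-4588/919) = -8271*(-919/4588) = 7601049/4588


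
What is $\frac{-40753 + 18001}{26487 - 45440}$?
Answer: $\frac{22752}{18953} \approx 1.2004$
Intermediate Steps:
$\frac{-40753 + 18001}{26487 - 45440} = - \frac{22752}{-18953} = \left(-22752\right) \left(- \frac{1}{18953}\right) = \frac{22752}{18953}$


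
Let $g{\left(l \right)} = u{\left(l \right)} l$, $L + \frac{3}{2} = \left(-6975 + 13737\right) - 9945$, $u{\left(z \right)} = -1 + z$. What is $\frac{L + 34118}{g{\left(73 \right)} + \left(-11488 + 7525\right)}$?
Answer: $\frac{61867}{2586} \approx 23.924$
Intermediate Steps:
$L = - \frac{6369}{2}$ ($L = - \frac{3}{2} + \left(\left(-6975 + 13737\right) - 9945\right) = - \frac{3}{2} + \left(6762 - 9945\right) = - \frac{3}{2} - 3183 = - \frac{6369}{2} \approx -3184.5$)
$g{\left(l \right)} = l \left(-1 + l\right)$ ($g{\left(l \right)} = \left(-1 + l\right) l = l \left(-1 + l\right)$)
$\frac{L + 34118}{g{\left(73 \right)} + \left(-11488 + 7525\right)} = \frac{- \frac{6369}{2} + 34118}{73 \left(-1 + 73\right) + \left(-11488 + 7525\right)} = \frac{61867}{2 \left(73 \cdot 72 - 3963\right)} = \frac{61867}{2 \left(5256 - 3963\right)} = \frac{61867}{2 \cdot 1293} = \frac{61867}{2} \cdot \frac{1}{1293} = \frac{61867}{2586}$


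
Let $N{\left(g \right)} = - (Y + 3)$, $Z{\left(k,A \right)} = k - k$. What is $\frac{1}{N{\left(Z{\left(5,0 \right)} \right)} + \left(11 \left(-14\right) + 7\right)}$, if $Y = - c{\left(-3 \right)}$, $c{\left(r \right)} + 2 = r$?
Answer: $- \frac{1}{155} \approx -0.0064516$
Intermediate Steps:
$Z{\left(k,A \right)} = 0$
$c{\left(r \right)} = -2 + r$
$Y = 5$ ($Y = - (-2 - 3) = \left(-1\right) \left(-5\right) = 5$)
$N{\left(g \right)} = -8$ ($N{\left(g \right)} = - (5 + 3) = \left(-1\right) 8 = -8$)
$\frac{1}{N{\left(Z{\left(5,0 \right)} \right)} + \left(11 \left(-14\right) + 7\right)} = \frac{1}{-8 + \left(11 \left(-14\right) + 7\right)} = \frac{1}{-8 + \left(-154 + 7\right)} = \frac{1}{-8 - 147} = \frac{1}{-155} = - \frac{1}{155}$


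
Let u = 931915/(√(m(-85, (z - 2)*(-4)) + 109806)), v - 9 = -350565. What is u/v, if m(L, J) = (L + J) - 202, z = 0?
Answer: -931915*√109527/38395347012 ≈ -0.0080326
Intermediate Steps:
v = -350556 (v = 9 - 350565 = -350556)
m(L, J) = -202 + J + L (m(L, J) = (J + L) - 202 = -202 + J + L)
u = 931915*√109527/109527 (u = 931915/(√((-202 + (0 - 2)*(-4) - 85) + 109806)) = 931915/(√((-202 - 2*(-4) - 85) + 109806)) = 931915/(√((-202 + 8 - 85) + 109806)) = 931915/(√(-279 + 109806)) = 931915/(√109527) = 931915*(√109527/109527) = 931915*√109527/109527 ≈ 2815.9)
u/v = (931915*√109527/109527)/(-350556) = (931915*√109527/109527)*(-1/350556) = -931915*√109527/38395347012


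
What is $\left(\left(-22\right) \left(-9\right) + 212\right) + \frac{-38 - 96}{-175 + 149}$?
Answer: $\frac{5397}{13} \approx 415.15$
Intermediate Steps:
$\left(\left(-22\right) \left(-9\right) + 212\right) + \frac{-38 - 96}{-175 + 149} = \left(198 + 212\right) - \frac{134}{-26} = 410 - - \frac{67}{13} = 410 + \frac{67}{13} = \frac{5397}{13}$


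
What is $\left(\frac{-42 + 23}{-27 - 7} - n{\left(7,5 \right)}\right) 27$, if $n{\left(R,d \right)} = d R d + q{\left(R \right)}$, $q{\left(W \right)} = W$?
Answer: $- \frac{166563}{34} \approx -4898.9$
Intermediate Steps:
$n{\left(R,d \right)} = R + R d^{2}$ ($n{\left(R,d \right)} = d R d + R = R d d + R = R d^{2} + R = R + R d^{2}$)
$\left(\frac{-42 + 23}{-27 - 7} - n{\left(7,5 \right)}\right) 27 = \left(\frac{-42 + 23}{-27 - 7} - 7 \left(1 + 5^{2}\right)\right) 27 = \left(- \frac{19}{-34} - 7 \left(1 + 25\right)\right) 27 = \left(\left(-19\right) \left(- \frac{1}{34}\right) - 7 \cdot 26\right) 27 = \left(\frac{19}{34} - 182\right) 27 = \left(- \frac{6169}{34}\right) 27 = - \frac{166563}{34}$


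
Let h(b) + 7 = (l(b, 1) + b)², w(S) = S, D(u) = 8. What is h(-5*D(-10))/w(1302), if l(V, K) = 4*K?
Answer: 1289/1302 ≈ 0.99002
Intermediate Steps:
h(b) = -7 + (4 + b)² (h(b) = -7 + (4*1 + b)² = -7 + (4 + b)²)
h(-5*D(-10))/w(1302) = (-7 + (4 - 5*8)²)/1302 = (-7 + (4 - 40)²)*(1/1302) = (-7 + (-36)²)*(1/1302) = (-7 + 1296)*(1/1302) = 1289*(1/1302) = 1289/1302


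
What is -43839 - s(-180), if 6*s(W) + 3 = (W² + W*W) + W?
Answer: -109217/2 ≈ -54609.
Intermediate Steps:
s(W) = -½ + W²/3 + W/6 (s(W) = -½ + ((W² + W*W) + W)/6 = -½ + ((W² + W²) + W)/6 = -½ + (2*W² + W)/6 = -½ + (W + 2*W²)/6 = -½ + (W²/3 + W/6) = -½ + W²/3 + W/6)
-43839 - s(-180) = -43839 - (-½ + (⅓)*(-180)² + (⅙)*(-180)) = -43839 - (-½ + (⅓)*32400 - 30) = -43839 - (-½ + 10800 - 30) = -43839 - 1*21539/2 = -43839 - 21539/2 = -109217/2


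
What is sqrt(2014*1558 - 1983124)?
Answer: 8*sqrt(18042) ≈ 1074.6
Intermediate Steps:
sqrt(2014*1558 - 1983124) = sqrt(3137812 - 1983124) = sqrt(1154688) = 8*sqrt(18042)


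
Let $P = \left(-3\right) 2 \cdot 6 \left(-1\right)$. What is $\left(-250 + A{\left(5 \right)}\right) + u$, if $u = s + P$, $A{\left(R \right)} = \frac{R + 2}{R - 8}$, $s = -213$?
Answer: $- \frac{1288}{3} \approx -429.33$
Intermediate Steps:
$P = 36$ ($P = \left(-6\right) \left(-6\right) = 36$)
$A{\left(R \right)} = \frac{2 + R}{-8 + R}$
$u = -177$ ($u = -213 + 36 = -177$)
$\left(-250 + A{\left(5 \right)}\right) + u = \left(-250 + \frac{2 + 5}{-8 + 5}\right) - 177 = \left(-250 + \frac{1}{-3} \cdot 7\right) - 177 = \left(-250 - \frac{7}{3}\right) - 177 = - \frac{757}{3} - 177 = - \frac{1288}{3}$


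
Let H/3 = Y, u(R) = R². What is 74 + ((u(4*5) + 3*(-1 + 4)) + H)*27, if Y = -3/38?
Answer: 422203/38 ≈ 11111.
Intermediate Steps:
Y = -3/38 (Y = -3*1/38 = -3/38 ≈ -0.078947)
H = -9/38 (H = 3*(-3/38) = -9/38 ≈ -0.23684)
74 + ((u(4*5) + 3*(-1 + 4)) + H)*27 = 74 + (((4*5)² + 3*(-1 + 4)) - 9/38)*27 = 74 + ((20² + 3*3) - 9/38)*27 = 74 + ((400 + 9) - 9/38)*27 = 74 + (409 - 9/38)*27 = 74 + (15533/38)*27 = 74 + 419391/38 = 422203/38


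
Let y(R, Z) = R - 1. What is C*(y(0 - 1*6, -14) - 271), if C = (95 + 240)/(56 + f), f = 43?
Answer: -93130/99 ≈ -940.71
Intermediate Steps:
y(R, Z) = -1 + R
C = 335/99 (C = (95 + 240)/(56 + 43) = 335/99 ≈ 3.3838)
C*(y(0 - 1*6, -14) - 271) = 335*((-1 + (0 - 1*6)) - 271)/99 = 335*((-1 + (0 - 6)) - 271)/99 = 335*((-1 - 6) - 271)/99 = 335*(-7 - 271)/99 = (335/99)*(-278) = -93130/99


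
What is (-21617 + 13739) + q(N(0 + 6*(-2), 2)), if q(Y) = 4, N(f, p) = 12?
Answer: -7874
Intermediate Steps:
(-21617 + 13739) + q(N(0 + 6*(-2), 2)) = (-21617 + 13739) + 4 = -7878 + 4 = -7874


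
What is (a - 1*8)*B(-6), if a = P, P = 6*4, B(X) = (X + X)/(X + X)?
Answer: 16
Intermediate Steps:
B(X) = 1 (B(X) = (2*X)/((2*X)) = (2*X)*(1/(2*X)) = 1)
P = 24
a = 24
(a - 1*8)*B(-6) = (24 - 1*8)*1 = (24 - 8)*1 = 16*1 = 16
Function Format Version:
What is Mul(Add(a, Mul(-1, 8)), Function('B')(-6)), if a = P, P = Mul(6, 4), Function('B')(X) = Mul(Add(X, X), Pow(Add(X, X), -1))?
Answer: 16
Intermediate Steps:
Function('B')(X) = 1 (Function('B')(X) = Mul(Mul(2, X), Pow(Mul(2, X), -1)) = Mul(Mul(2, X), Mul(Rational(1, 2), Pow(X, -1))) = 1)
P = 24
a = 24
Mul(Add(a, Mul(-1, 8)), Function('B')(-6)) = Mul(Add(24, Mul(-1, 8)), 1) = Mul(Add(24, -8), 1) = Mul(16, 1) = 16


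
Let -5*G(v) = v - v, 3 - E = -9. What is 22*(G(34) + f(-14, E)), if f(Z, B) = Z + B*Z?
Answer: -4004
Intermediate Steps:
E = 12 (E = 3 - 1*(-9) = 3 + 9 = 12)
G(v) = 0 (G(v) = -(v - v)/5 = -1/5*0 = 0)
22*(G(34) + f(-14, E)) = 22*(0 - 14*(1 + 12)) = 22*(0 - 14*13) = 22*(0 - 182) = 22*(-182) = -4004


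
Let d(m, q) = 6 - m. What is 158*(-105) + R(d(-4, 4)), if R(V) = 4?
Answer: -16586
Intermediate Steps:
158*(-105) + R(d(-4, 4)) = 158*(-105) + 4 = -16590 + 4 = -16586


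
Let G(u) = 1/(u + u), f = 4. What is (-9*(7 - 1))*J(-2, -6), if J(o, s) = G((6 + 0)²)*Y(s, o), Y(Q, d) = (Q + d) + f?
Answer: 3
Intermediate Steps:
Y(Q, d) = 4 + Q + d (Y(Q, d) = (Q + d) + 4 = 4 + Q + d)
G(u) = 1/(2*u)
J(o, s) = 1/18 + o/72 + s/72 (J(o, s) = (1/(2*((6 + 0)²)))*(4 + s + o) = (1/(2*(6²)))*(4 + o + s) = ((½)/36)*(4 + o + s) = ((½)*(1/36))*(4 + o + s) = (4 + o + s)/72 = 1/18 + o/72 + s/72)
(-9*(7 - 1))*J(-2, -6) = (-9*(7 - 1))*(1/18 + (1/72)*(-2) + (1/72)*(-6)) = (-9*6)*(1/18 - 1/36 - 1/12) = -54*(-1/18) = 3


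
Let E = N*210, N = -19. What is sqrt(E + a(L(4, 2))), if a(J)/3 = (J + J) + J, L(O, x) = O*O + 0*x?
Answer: I*sqrt(3846) ≈ 62.016*I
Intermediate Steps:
L(O, x) = O**2 (L(O, x) = O**2 + 0 = O**2)
E = -3990 (E = -19*210 = -3990)
a(J) = 9*J (a(J) = 3*((J + J) + J) = 3*(2*J + J) = 3*(3*J) = 9*J)
sqrt(E + a(L(4, 2))) = sqrt(-3990 + 9*4**2) = sqrt(-3990 + 9*16) = sqrt(-3990 + 144) = sqrt(-3846) = I*sqrt(3846)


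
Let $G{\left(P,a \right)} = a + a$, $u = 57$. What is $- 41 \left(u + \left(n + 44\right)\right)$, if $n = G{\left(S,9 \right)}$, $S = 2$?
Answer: $-4879$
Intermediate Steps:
$G{\left(P,a \right)} = 2 a$
$n = 18$ ($n = 2 \cdot 9 = 18$)
$- 41 \left(u + \left(n + 44\right)\right) = - 41 \left(57 + \left(18 + 44\right)\right) = - 41 \left(57 + 62\right) = \left(-41\right) 119 = -4879$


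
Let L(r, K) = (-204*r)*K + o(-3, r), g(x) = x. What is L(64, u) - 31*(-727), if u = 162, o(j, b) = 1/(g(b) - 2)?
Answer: -129737169/62 ≈ -2.0925e+6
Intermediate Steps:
o(j, b) = 1/(-2 + b) (o(j, b) = 1/(b - 2) = 1/(-2 + b))
L(r, K) = 1/(-2 + r) - 204*K*r (L(r, K) = (-204*r)*K + 1/(-2 + r) = -204*K*r + 1/(-2 + r) = 1/(-2 + r) - 204*K*r)
L(64, u) - 31*(-727) = (1 - 204*162*64*(-2 + 64))/(-2 + 64) - 31*(-727) = (1 - 204*162*64*62)/62 - 1*(-22537) = (1 - 131134464)/62 + 22537 = (1/62)*(-131134463) + 22537 = -131134463/62 + 22537 = -129737169/62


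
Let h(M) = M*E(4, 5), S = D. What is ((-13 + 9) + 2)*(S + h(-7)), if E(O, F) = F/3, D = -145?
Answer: 940/3 ≈ 313.33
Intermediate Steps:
E(O, F) = F/3 (E(O, F) = F*(⅓) = F/3)
S = -145
h(M) = 5*M/3 (h(M) = M*((⅓)*5) = M*(5/3) = 5*M/3)
((-13 + 9) + 2)*(S + h(-7)) = ((-13 + 9) + 2)*(-145 + (5/3)*(-7)) = (-4 + 2)*(-145 - 35/3) = -2*(-470/3) = 940/3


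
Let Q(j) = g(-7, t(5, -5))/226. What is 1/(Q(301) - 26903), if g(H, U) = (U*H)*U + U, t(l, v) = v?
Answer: -113/3040129 ≈ -3.7169e-5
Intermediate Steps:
g(H, U) = U + H*U² (g(H, U) = (H*U)*U + U = H*U² + U = U + H*U²)
Q(j) = -90/113 (Q(j) = -5*(1 - 7*(-5))/226 = -5*(1 + 35)*(1/226) = -5*36*(1/226) = -180*1/226 = -90/113)
1/(Q(301) - 26903) = 1/(-90/113 - 26903) = 1/(-3040129/113) = -113/3040129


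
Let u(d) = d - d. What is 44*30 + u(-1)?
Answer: 1320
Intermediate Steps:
u(d) = 0
44*30 + u(-1) = 44*30 + 0 = 1320 + 0 = 1320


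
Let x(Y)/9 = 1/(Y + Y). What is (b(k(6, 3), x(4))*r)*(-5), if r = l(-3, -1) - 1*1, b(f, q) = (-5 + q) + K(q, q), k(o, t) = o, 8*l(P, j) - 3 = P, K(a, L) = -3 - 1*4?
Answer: -435/8 ≈ -54.375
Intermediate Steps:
K(a, L) = -7 (K(a, L) = -3 - 4 = -7)
l(P, j) = 3/8 + P/8
x(Y) = 9/(2*Y) (x(Y) = 9/(Y + Y) = 9/((2*Y)) = 9*(1/(2*Y)) = 9/(2*Y))
b(f, q) = -12 + q (b(f, q) = (-5 + q) - 7 = -12 + q)
r = -1 (r = (3/8 + (⅛)*(-3)) - 1*1 = (3/8 - 3/8) - 1 = 0 - 1 = -1)
(b(k(6, 3), x(4))*r)*(-5) = ((-12 + (9/2)/4)*(-1))*(-5) = ((-12 + (9/2)*(¼))*(-1))*(-5) = ((-12 + 9/8)*(-1))*(-5) = -87/8*(-1)*(-5) = (87/8)*(-5) = -435/8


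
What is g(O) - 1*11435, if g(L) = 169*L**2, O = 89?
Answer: 1327214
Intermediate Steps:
g(O) - 1*11435 = 169*89**2 - 1*11435 = 169*7921 - 11435 = 1338649 - 11435 = 1327214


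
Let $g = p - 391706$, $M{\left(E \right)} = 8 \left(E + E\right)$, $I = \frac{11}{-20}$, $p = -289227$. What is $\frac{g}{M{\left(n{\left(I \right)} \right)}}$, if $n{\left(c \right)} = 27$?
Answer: $- \frac{680933}{432} \approx -1576.2$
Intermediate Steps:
$I = - \frac{11}{20}$ ($I = 11 \left(- \frac{1}{20}\right) = - \frac{11}{20} \approx -0.55$)
$M{\left(E \right)} = 16 E$ ($M{\left(E \right)} = 8 \cdot 2 E = 16 E$)
$g = -680933$ ($g = -289227 - 391706 = -680933$)
$\frac{g}{M{\left(n{\left(I \right)} \right)}} = - \frac{680933}{16 \cdot 27} = - \frac{680933}{432}$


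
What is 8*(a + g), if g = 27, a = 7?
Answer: 272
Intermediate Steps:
8*(a + g) = 8*(7 + 27) = 8*34 = 272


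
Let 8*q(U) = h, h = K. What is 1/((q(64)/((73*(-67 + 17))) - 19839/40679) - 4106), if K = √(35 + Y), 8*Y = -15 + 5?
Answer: -4635181583642737024000/19034316143597285471439893 + 57983527676640*√15/19034316143597285471439893 ≈ -0.00024352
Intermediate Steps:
Y = -5/4 (Y = (-15 + 5)/8 = (⅛)*(-10) = -5/4 ≈ -1.2500)
K = 3*√15/2 (K = √(35 - 5/4) = √(135/4) = 3*√15/2 ≈ 5.8095)
h = 3*√15/2 ≈ 5.8095
q(U) = 3*√15/16 (q(U) = (3*√15/2)/8 = 3*√15/16)
1/((q(64)/((73*(-67 + 17))) - 19839/40679) - 4106) = 1/(((3*√15/16)/((73*(-67 + 17))) - 19839/40679) - 4106) = 1/(((3*√15/16)/((73*(-50))) - 19839*1/40679) - 4106) = 1/(((3*√15/16)/(-3650) - 19839/40679) - 4106) = 1/(((3*√15/16)*(-1/3650) - 19839/40679) - 4106) = 1/((-3*√15/58400 - 19839/40679) - 4106) = 1/((-19839/40679 - 3*√15/58400) - 4106) = 1/(-167047813/40679 - 3*√15/58400)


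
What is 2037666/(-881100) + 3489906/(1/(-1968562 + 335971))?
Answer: -836690963218934711/146850 ≈ -5.6976e+12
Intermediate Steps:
2037666/(-881100) + 3489906/(1/(-1968562 + 335971)) = 2037666*(-1/881100) + 3489906/(1/(-1632591)) = -339611/146850 + 3489906/(-1/1632591) = -339611/146850 + 3489906*(-1632591) = -339611/146850 - 5697589126446 = -836690963218934711/146850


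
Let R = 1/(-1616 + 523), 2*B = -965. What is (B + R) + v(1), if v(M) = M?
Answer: -1052561/2186 ≈ -481.50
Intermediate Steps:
B = -965/2 (B = (½)*(-965) = -965/2 ≈ -482.50)
R = -1/1093 (R = 1/(-1093) = -1/1093 ≈ -0.00091491)
(B + R) + v(1) = (-965/2 - 1/1093) + 1 = -1054747/2186 + 1 = -1052561/2186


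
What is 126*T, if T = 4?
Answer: 504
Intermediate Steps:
126*T = 126*4 = 504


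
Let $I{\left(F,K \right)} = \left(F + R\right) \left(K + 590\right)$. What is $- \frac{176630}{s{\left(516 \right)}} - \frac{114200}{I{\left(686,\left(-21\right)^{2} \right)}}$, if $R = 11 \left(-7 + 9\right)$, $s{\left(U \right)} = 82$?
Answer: $- \frac{16117509955}{7481967} \approx -2154.2$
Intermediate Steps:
$R = 22$ ($R = 11 \cdot 2 = 22$)
$I{\left(F,K \right)} = \left(22 + F\right) \left(590 + K\right)$ ($I{\left(F,K \right)} = \left(F + 22\right) \left(K + 590\right) = \left(22 + F\right) \left(590 + K\right)$)
$- \frac{176630}{s{\left(516 \right)}} - \frac{114200}{I{\left(686,\left(-21\right)^{2} \right)}} = - \frac{176630}{82} - \frac{114200}{12980 + 22 \left(-21\right)^{2} + 590 \cdot 686 + 686 \left(-21\right)^{2}} = \left(-176630\right) \frac{1}{82} - \frac{114200}{12980 + 22 \cdot 441 + 404740 + 686 \cdot 441} = - \frac{88315}{41} - \frac{114200}{12980 + 9702 + 404740 + 302526} = - \frac{88315}{41} - \frac{114200}{729948} = - \frac{88315}{41} - \frac{28550}{182487} = - \frac{16117509955}{7481967}$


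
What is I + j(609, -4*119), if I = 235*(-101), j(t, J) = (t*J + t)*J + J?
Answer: 137670689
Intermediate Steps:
j(t, J) = J + J*(t + J*t) (j(t, J) = (J*t + t)*J + J = (t + J*t)*J + J = J*(t + J*t) + J = J + J*(t + J*t))
I = -23735
I + j(609, -4*119) = -23735 + (-4*119)*(1 + 609 - 4*119*609) = -23735 - 476*(1 + 609 - 476*609) = -23735 - 476*(1 + 609 - 289884) = -23735 - 476*(-289274) = -23735 + 137694424 = 137670689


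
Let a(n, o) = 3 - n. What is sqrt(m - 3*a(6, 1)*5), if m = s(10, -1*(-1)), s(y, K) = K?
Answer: sqrt(46) ≈ 6.7823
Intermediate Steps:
m = 1 (m = -1*(-1) = 1)
sqrt(m - 3*a(6, 1)*5) = sqrt(1 - 3*(3 - 1*6)*5) = sqrt(1 - 3*(3 - 6)*5) = sqrt(1 - 3*(-3)*5) = sqrt(1 + 9*5) = sqrt(1 + 45) = sqrt(46)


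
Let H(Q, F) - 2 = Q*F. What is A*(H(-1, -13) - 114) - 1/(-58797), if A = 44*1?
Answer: -256119731/58797 ≈ -4356.0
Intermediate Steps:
H(Q, F) = 2 + F*Q (H(Q, F) = 2 + Q*F = 2 + F*Q)
A = 44
A*(H(-1, -13) - 114) - 1/(-58797) = 44*((2 - 13*(-1)) - 114) - 1/(-58797) = 44*((2 + 13) - 114) - 1*(-1/58797) = 44*(15 - 114) + 1/58797 = 44*(-99) + 1/58797 = -4356 + 1/58797 = -256119731/58797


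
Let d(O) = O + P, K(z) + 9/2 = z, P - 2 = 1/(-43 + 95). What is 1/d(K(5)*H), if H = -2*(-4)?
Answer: 52/313 ≈ 0.16613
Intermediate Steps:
P = 105/52 (P = 2 + 1/(-43 + 95) = 2 + 1/52 = 105/52 ≈ 2.0192)
H = 8
K(z) = -9/2 + z
d(O) = 105/52 + O (d(O) = O + 105/52 = 105/52 + O)
1/d(K(5)*H) = 1/(105/52 + (-9/2 + 5)*8) = 1/(105/52 + (½)*8) = 1/(105/52 + 4) = 1/(313/52) = 52/313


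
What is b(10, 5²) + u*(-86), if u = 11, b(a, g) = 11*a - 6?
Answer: -842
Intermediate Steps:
b(a, g) = -6 + 11*a
b(10, 5²) + u*(-86) = (-6 + 11*10) + 11*(-86) = (-6 + 110) - 946 = 104 - 946 = -842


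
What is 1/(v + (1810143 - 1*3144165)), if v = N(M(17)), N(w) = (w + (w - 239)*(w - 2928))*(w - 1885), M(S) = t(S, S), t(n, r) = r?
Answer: -1/1208545834 ≈ -8.2744e-10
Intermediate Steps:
M(S) = S
N(w) = (-1885 + w)*(w + (-2928 + w)*(-239 + w)) (N(w) = (w + (-239 + w)*(-2928 + w))*(-1885 + w) = (w + (-2928 + w)*(-239 + w))*(-1885 + w) = (-1885 + w)*(w + (-2928 + w)*(-239 + w)))
v = -1207211812 (v = -1319107920 + 17³ - 5051*17² + 6667702*17 = -1319107920 + 4913 - 5051*289 + 113350934 = -1319107920 + 4913 - 1459739 + 113350934 = -1207211812)
1/(v + (1810143 - 1*3144165)) = 1/(-1207211812 + (1810143 - 1*3144165)) = 1/(-1207211812 + (1810143 - 3144165)) = 1/(-1207211812 - 1334022) = 1/(-1208545834) = -1/1208545834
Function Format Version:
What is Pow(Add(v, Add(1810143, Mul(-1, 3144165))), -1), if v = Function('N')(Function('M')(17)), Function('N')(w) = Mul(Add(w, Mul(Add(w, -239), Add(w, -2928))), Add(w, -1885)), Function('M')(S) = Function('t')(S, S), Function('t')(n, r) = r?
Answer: Rational(-1, 1208545834) ≈ -8.2744e-10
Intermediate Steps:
Function('M')(S) = S
Function('N')(w) = Mul(Add(-1885, w), Add(w, Mul(Add(-2928, w), Add(-239, w)))) (Function('N')(w) = Mul(Add(w, Mul(Add(-239, w), Add(-2928, w))), Add(-1885, w)) = Mul(Add(w, Mul(Add(-2928, w), Add(-239, w))), Add(-1885, w)) = Mul(Add(-1885, w), Add(w, Mul(Add(-2928, w), Add(-239, w)))))
v = -1207211812 (v = Add(-1319107920, Pow(17, 3), Mul(-5051, Pow(17, 2)), Mul(6667702, 17)) = Add(-1319107920, 4913, Mul(-5051, 289), 113350934) = Add(-1319107920, 4913, -1459739, 113350934) = -1207211812)
Pow(Add(v, Add(1810143, Mul(-1, 3144165))), -1) = Pow(Add(-1207211812, Add(1810143, Mul(-1, 3144165))), -1) = Pow(Add(-1207211812, Add(1810143, -3144165)), -1) = Pow(Add(-1207211812, -1334022), -1) = Pow(-1208545834, -1) = Rational(-1, 1208545834)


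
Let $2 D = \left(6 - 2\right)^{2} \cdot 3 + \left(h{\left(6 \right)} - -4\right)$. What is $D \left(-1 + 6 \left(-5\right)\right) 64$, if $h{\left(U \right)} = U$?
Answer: $-57536$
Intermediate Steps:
$D = 29$ ($D = \frac{\left(6 - 2\right)^{2} \cdot 3 + \left(6 - -4\right)}{2} = \frac{4^{2} \cdot 3 + \left(6 + 4\right)}{2} = \frac{16 \cdot 3 + 10}{2} = \frac{48 + 10}{2} = \frac{1}{2} \cdot 58 = 29$)
$D \left(-1 + 6 \left(-5\right)\right) 64 = 29 \left(-1 + 6 \left(-5\right)\right) 64 = 29 \left(-1 - 30\right) 64 = 29 \left(-31\right) 64 = \left(-899\right) 64 = -57536$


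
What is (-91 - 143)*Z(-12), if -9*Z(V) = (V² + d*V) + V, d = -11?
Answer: 6864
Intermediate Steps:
Z(V) = -V²/9 + 10*V/9 (Z(V) = -((V² - 11*V) + V)/9 = -(V² - 10*V)/9 = -V²/9 + 10*V/9)
(-91 - 143)*Z(-12) = (-91 - 143)*((⅑)*(-12)*(10 - 1*(-12))) = -26*(-12)*(10 + 12) = -26*(-12)*22 = -234*(-88/3) = 6864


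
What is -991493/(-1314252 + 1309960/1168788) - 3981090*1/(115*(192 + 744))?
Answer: -24960571885327057/688932174492276 ≈ -36.231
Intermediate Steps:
-991493/(-1314252 + 1309960/1168788) - 3981090*1/(115*(192 + 744)) = -991493/(-1314252 + 1309960*(1/1168788)) - 3981090/(936*115) = -991493/(-1314252 + 327490/292197) - 3981090/107640 = -991493/(-384020164154/292197) - 3981090*1/107640 = -991493*(-292197/384020164154) - 132703/3588 = 289711280121/384020164154 - 132703/3588 = -24960571885327057/688932174492276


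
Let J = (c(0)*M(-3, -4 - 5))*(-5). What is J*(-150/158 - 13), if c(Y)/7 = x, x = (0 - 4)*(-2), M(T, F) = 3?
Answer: 925680/79 ≈ 11717.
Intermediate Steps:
x = 8 (x = -4*(-2) = 8)
c(Y) = 56 (c(Y) = 7*8 = 56)
J = -840 (J = (56*3)*(-5) = 168*(-5) = -840)
J*(-150/158 - 13) = -840*(-150/158 - 13) = -840*(-150*1/158 - 13) = -840*(-75/79 - 13) = -840*(-1102/79) = 925680/79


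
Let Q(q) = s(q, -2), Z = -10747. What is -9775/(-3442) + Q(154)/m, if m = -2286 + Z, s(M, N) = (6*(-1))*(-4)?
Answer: 127314967/44859586 ≈ 2.8381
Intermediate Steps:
s(M, N) = 24 (s(M, N) = -6*(-4) = 24)
Q(q) = 24
m = -13033 (m = -2286 - 10747 = -13033)
-9775/(-3442) + Q(154)/m = -9775/(-3442) + 24/(-13033) = -9775*(-1/3442) + 24*(-1/13033) = 9775/3442 - 24/13033 = 127314967/44859586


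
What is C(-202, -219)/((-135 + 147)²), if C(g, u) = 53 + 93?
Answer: 73/72 ≈ 1.0139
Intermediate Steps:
C(g, u) = 146
C(-202, -219)/((-135 + 147)²) = 146/((-135 + 147)²) = 146/(12²) = 146/144 = 146*(1/144) = 73/72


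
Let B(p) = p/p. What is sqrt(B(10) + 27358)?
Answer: sqrt(27359) ≈ 165.41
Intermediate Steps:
B(p) = 1
sqrt(B(10) + 27358) = sqrt(1 + 27358) = sqrt(27359)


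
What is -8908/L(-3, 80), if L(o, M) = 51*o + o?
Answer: 2227/39 ≈ 57.103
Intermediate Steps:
L(o, M) = 52*o
-8908/L(-3, 80) = -8908/(52*(-3)) = -8908/(-156) = -8908*(-1/156) = 2227/39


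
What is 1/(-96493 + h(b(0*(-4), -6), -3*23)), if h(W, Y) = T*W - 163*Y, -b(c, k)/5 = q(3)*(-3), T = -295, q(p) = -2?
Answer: -1/76396 ≈ -1.3090e-5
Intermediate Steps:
b(c, k) = -30 (b(c, k) = -(-10)*(-3) = -5*6 = -30)
h(W, Y) = -295*W - 163*Y
1/(-96493 + h(b(0*(-4), -6), -3*23)) = 1/(-96493 + (-295*(-30) - (-489)*23)) = 1/(-96493 + (8850 - 163*(-69))) = 1/(-96493 + (8850 + 11247)) = 1/(-96493 + 20097) = 1/(-76396) = -1/76396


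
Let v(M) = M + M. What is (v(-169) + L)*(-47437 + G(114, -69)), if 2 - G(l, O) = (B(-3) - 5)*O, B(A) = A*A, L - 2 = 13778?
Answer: -633911278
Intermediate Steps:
L = 13780 (L = 2 + 13778 = 13780)
B(A) = A²
G(l, O) = 2 - 4*O (G(l, O) = 2 - ((-3)² - 5)*O = 2 - (9 - 5)*O = 2 - 4*O)
v(M) = 2*M
(v(-169) + L)*(-47437 + G(114, -69)) = (2*(-169) + 13780)*(-47437 + (2 - 4*(-69))) = (-338 + 13780)*(-47437 + (2 + 276)) = 13442*(-47437 + 278) = 13442*(-47159) = -633911278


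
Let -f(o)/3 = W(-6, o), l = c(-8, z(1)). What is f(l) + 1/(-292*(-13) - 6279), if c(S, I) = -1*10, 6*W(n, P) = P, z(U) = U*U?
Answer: 12414/2483 ≈ 4.9996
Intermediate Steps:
z(U) = U²
W(n, P) = P/6
c(S, I) = -10
l = -10
f(o) = -o/2
f(l) + 1/(-292*(-13) - 6279) = -½*(-10) + 1/(-292*(-13) - 6279) = 5 + 1/(3796 - 6279) = 5 + 1/(-2483) = 5 - 1/2483 = 12414/2483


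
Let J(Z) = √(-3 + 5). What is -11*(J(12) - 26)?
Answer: 286 - 11*√2 ≈ 270.44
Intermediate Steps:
J(Z) = √2
-11*(J(12) - 26) = -11*(√2 - 26) = -11*(-26 + √2) = 286 - 11*√2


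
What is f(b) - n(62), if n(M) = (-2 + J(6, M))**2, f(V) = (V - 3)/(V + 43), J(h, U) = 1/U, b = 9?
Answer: -190911/49972 ≈ -3.8204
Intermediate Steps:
f(V) = (-3 + V)/(43 + V)
n(M) = (-2 + 1/M)**2
f(b) - n(62) = (-3 + 9)/(43 + 9) - (-1 + 2*62)**2/62**2 = 6/52 - (-1 + 124)**2/3844 = (1/52)*6 - 123**2/3844 = 3/26 - 15129/3844 = -190911/49972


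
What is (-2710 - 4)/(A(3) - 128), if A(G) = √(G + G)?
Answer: 173696/8189 + 1357*√6/8189 ≈ 21.617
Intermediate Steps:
A(G) = √2*√G (A(G) = √(2*G) = √2*√G)
(-2710 - 4)/(A(3) - 128) = (-2710 - 4)/(√2*√3 - 128) = -2714/(√6 - 128) = -2714/(-128 + √6)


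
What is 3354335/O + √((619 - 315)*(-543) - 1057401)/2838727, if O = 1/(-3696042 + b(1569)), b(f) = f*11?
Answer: -12339870574305 + I*√1222473/2838727 ≈ -1.234e+13 + 0.00038949*I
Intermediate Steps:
b(f) = 11*f
O = -1/3678783 (O = 1/(-3696042 + 11*1569) = 1/(-3696042 + 17259) = 1/(-3678783) = -1/3678783 ≈ -2.7183e-7)
3354335/O + √((619 - 315)*(-543) - 1057401)/2838727 = 3354335/(-1/3678783) + √((619 - 315)*(-543) - 1057401)/2838727 = 3354335*(-3678783) + √(304*(-543) - 1057401)*(1/2838727) = -12339870574305 + √(-165072 - 1057401)*(1/2838727) = -12339870574305 + √(-1222473)*(1/2838727) = -12339870574305 + (I*√1222473)*(1/2838727) = -12339870574305 + I*√1222473/2838727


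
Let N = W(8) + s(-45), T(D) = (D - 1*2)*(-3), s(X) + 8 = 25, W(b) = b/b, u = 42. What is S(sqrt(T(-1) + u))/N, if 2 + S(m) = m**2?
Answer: 49/18 ≈ 2.7222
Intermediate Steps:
W(b) = 1
s(X) = 17 (s(X) = -8 + 25 = 17)
T(D) = 6 - 3*D (T(D) = (D - 2)*(-3) = (-2 + D)*(-3) = 6 - 3*D)
N = 18 (N = 1 + 17 = 18)
S(m) = -2 + m**2
S(sqrt(T(-1) + u))/N = (-2 + (sqrt((6 - 3*(-1)) + 42))**2)/18 = (-2 + (sqrt((6 + 3) + 42))**2)*(1/18) = (-2 + (sqrt(9 + 42))**2)*(1/18) = (-2 + (sqrt(51))**2)*(1/18) = (-2 + 51)*(1/18) = 49*(1/18) = 49/18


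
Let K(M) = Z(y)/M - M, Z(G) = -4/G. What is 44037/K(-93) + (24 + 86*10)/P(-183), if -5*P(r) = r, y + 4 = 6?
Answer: 787703123/1583133 ≈ 497.56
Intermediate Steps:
y = 2 (y = -4 + 6 = 2)
P(r) = -r/5
K(M) = -M - 2/M (K(M) = (-4/2)/M - M = (-4*½)/M - M = -2/M - M = -M - 2/M)
44037/K(-93) + (24 + 86*10)/P(-183) = 44037/(-1*(-93) - 2/(-93)) + (24 + 86*10)/((-⅕*(-183))) = 44037/(93 - 2*(-1/93)) + (24 + 860)/(183/5) = 44037/(93 + 2/93) + 884*(5/183) = 44037/(8651/93) + 4420/183 = 44037*(93/8651) + 4420/183 = 4095441/8651 + 4420/183 = 787703123/1583133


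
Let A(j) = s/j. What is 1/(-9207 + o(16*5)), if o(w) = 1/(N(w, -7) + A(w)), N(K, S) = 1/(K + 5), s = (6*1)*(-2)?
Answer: -47/433069 ≈ -0.00010853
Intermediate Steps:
s = -12 (s = 6*(-2) = -12)
A(j) = -12/j
N(K, S) = 1/(5 + K)
o(w) = 1/(1/(5 + w) - 12/w)
1/(-9207 + o(16*5)) = 1/(-9207 + (16*5)*(5 + 16*5)/(-60 - 176*5)) = 1/(-9207 + 80*(5 + 80)/(-60 - 11*80)) = 1/(-9207 + 80*85/(-60 - 880)) = 1/(-9207 + 80*85/(-940)) = 1/(-9207 + 80*(-1/940)*85) = 1/(-9207 - 340/47) = 1/(-433069/47) = -47/433069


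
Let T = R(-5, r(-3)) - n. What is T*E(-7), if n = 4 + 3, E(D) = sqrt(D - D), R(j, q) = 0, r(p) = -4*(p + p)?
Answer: 0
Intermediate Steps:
r(p) = -8*p
E(D) = 0 (E(D) = sqrt(0) = 0)
n = 7
T = -7 (T = 0 - 1*7 = 0 - 7 = -7)
T*E(-7) = -7*0 = 0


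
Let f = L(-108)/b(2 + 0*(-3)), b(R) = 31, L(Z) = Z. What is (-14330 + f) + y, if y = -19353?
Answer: -1044281/31 ≈ -33687.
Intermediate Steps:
f = -108/31 ≈ -3.4839
(-14330 + f) + y = (-14330 - 108/31) - 19353 = -444338/31 - 19353 = -1044281/31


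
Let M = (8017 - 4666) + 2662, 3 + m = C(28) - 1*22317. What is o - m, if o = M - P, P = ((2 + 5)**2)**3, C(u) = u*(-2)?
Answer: -89260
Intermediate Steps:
C(u) = -2*u
P = 117649 (P = (7**2)**3 = 49**3 = 117649)
m = -22376 (m = -3 + (-2*28 - 1*22317) = -3 + (-56 - 22317) = -3 - 22373 = -22376)
M = 6013 (M = 3351 + 2662 = 6013)
o = -111636 (o = 6013 - 1*117649 = 6013 - 117649 = -111636)
o - m = -111636 - 1*(-22376) = -111636 + 22376 = -89260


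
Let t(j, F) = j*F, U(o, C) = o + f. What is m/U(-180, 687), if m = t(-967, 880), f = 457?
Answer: -850960/277 ≈ -3072.1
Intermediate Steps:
U(o, C) = 457 + o (U(o, C) = o + 457 = 457 + o)
t(j, F) = F*j
m = -850960 (m = 880*(-967) = -850960)
m/U(-180, 687) = -850960/(457 - 180) = -850960/277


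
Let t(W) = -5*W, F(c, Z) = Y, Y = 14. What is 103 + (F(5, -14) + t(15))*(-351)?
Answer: 21514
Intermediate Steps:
F(c, Z) = 14
103 + (F(5, -14) + t(15))*(-351) = 103 + (14 - 5*15)*(-351) = 103 + (14 - 75)*(-351) = 103 - 61*(-351) = 103 + 21411 = 21514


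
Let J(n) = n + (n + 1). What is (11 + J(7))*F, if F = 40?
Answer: 1040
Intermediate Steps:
J(n) = 1 + 2*n (J(n) = n + (1 + n) = 1 + 2*n)
(11 + J(7))*F = (11 + (1 + 2*7))*40 = (11 + (1 + 14))*40 = (11 + 15)*40 = 26*40 = 1040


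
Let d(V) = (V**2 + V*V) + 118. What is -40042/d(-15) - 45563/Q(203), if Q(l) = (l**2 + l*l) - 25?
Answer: -1662530145/23399612 ≈ -71.049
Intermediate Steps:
d(V) = 118 + 2*V**2 (d(V) = (V**2 + V**2) + 118 = 2*V**2 + 118 = 118 + 2*V**2)
Q(l) = -25 + 2*l**2 (Q(l) = (l**2 + l**2) - 25 = 2*l**2 - 25 = -25 + 2*l**2)
-40042/d(-15) - 45563/Q(203) = -40042/(118 + 2*(-15)**2) - 45563/(-25 + 2*203**2) = -40042/(118 + 2*225) - 45563/(-25 + 2*41209) = -40042/(118 + 450) - 45563/(-25 + 82418) = -40042/568 - 45563/82393 = -40042*1/568 - 45563*1/82393 = -20021/284 - 45563/82393 = -1662530145/23399612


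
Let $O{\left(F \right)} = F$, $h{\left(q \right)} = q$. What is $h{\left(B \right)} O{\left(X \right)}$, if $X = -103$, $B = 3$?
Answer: $-309$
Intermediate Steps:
$h{\left(B \right)} O{\left(X \right)} = 3 \left(-103\right) = -309$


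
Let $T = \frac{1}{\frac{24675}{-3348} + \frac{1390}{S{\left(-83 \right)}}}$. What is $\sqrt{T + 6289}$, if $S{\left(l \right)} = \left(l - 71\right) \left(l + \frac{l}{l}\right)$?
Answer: $\frac{\sqrt{4114553723256269845}}{25578515} \approx 79.302$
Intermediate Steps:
$S{\left(l \right)} = \left(1 + l\right) \left(-71 + l\right)$ ($S{\left(l \right)} = \left(-71 + l\right) \left(l + 1\right) = \left(-71 + l\right) \left(1 + l\right) = \left(1 + l\right) \left(-71 + l\right)$)
$T = - \frac{3523212}{25578515}$ ($T = \frac{1}{\frac{24675}{-3348} + \frac{1390}{-71 + \left(-83\right)^{2} - -5810}} = \frac{1}{24675 \left(- \frac{1}{3348}\right) + \frac{1390}{-71 + 6889 + 5810}} = \frac{1}{- \frac{8225}{1116} + \frac{1390}{12628}} = \frac{1}{- \frac{8225}{1116} + 1390 \cdot \frac{1}{12628}} = \frac{1}{- \frac{8225}{1116} + \frac{695}{6314}} = \frac{1}{- \frac{25578515}{3523212}} = - \frac{3523212}{25578515} \approx -0.13774$)
$\sqrt{T + 6289} = \sqrt{- \frac{3523212}{25578515} + 6289} = \sqrt{\frac{160859757623}{25578515}} = \frac{\sqrt{4114553723256269845}}{25578515}$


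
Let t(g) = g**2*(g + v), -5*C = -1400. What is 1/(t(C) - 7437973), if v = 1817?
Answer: 1/156966827 ≈ 6.3708e-9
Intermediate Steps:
C = 280 (C = -1/5*(-1400) = 280)
t(g) = g**2*(1817 + g) (t(g) = g**2*(g + 1817) = g**2*(1817 + g))
1/(t(C) - 7437973) = 1/(280**2*(1817 + 280) - 7437973) = 1/(78400*2097 - 7437973) = 1/(164404800 - 7437973) = 1/156966827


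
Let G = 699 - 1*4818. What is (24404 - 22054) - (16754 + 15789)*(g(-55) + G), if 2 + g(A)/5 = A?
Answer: 143321722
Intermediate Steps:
g(A) = -10 + 5*A
G = -4119 (G = 699 - 4818 = -4119)
(24404 - 22054) - (16754 + 15789)*(g(-55) + G) = (24404 - 22054) - (16754 + 15789)*((-10 + 5*(-55)) - 4119) = 2350 - 32543*((-10 - 275) - 4119) = 2350 - 32543*(-285 - 4119) = 2350 - 32543*(-4404) = 2350 - 1*(-143319372) = 2350 + 143319372 = 143321722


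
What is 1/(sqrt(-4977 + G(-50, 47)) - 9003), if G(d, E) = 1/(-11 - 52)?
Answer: -567189/5106716119 - 12*I*sqrt(137179)/5106716119 ≈ -0.00011107 - 8.7033e-7*I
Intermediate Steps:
G(d, E) = -1/63 (G(d, E) = 1/(-63) = -1/63)
1/(sqrt(-4977 + G(-50, 47)) - 9003) = 1/(sqrt(-4977 - 1/63) - 9003) = 1/(sqrt(-313552/63) - 9003) = 1/(4*I*sqrt(137179)/21 - 9003) = 1/(-9003 + 4*I*sqrt(137179)/21)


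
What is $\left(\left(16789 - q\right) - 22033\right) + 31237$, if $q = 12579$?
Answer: $13414$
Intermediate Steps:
$\left(\left(16789 - q\right) - 22033\right) + 31237 = \left(\left(16789 - 12579\right) - 22033\right) + 31237 = \left(4210 - 22033\right) + 31237 = -17823 + 31237 = 13414$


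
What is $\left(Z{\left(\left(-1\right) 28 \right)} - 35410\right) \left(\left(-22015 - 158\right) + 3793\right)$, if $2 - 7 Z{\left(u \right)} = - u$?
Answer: $\frac{4556328480}{7} \approx 6.509 \cdot 10^{8}$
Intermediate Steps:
$Z{\left(u \right)} = \frac{2}{7} + \frac{u}{7}$ ($Z{\left(u \right)} = \frac{2}{7} - \frac{\left(-1\right) u}{7} = \frac{2}{7} + \frac{u}{7}$)
$\left(Z{\left(\left(-1\right) 28 \right)} - 35410\right) \left(\left(-22015 - 158\right) + 3793\right) = \left(\left(\frac{2}{7} + \frac{\left(-1\right) 28}{7}\right) - 35410\right) \left(\left(-22015 - 158\right) + 3793\right) = \left(\left(\frac{2}{7} + \frac{1}{7} \left(-28\right)\right) - 35410\right) \left(-22173 + 3793\right) = \left(\left(\frac{2}{7} - 4\right) - 35410\right) \left(-18380\right) = \left(- \frac{26}{7} - 35410\right) \left(-18380\right) = \left(- \frac{247896}{7}\right) \left(-18380\right) = \frac{4556328480}{7}$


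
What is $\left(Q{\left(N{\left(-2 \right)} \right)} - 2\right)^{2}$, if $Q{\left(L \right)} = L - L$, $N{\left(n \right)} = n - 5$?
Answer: $4$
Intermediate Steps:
$N{\left(n \right)} = -5 + n$ ($N{\left(n \right)} = n - 5 = -5 + n$)
$Q{\left(L \right)} = 0$
$\left(Q{\left(N{\left(-2 \right)} \right)} - 2\right)^{2} = \left(0 - 2\right)^{2} = \left(-2\right)^{2} = 4$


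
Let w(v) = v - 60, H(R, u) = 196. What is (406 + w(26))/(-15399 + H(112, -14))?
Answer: -372/15203 ≈ -0.024469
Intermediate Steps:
w(v) = -60 + v
(406 + w(26))/(-15399 + H(112, -14)) = (406 + (-60 + 26))/(-15399 + 196) = (406 - 34)/(-15203) = 372*(-1/15203) = -372/15203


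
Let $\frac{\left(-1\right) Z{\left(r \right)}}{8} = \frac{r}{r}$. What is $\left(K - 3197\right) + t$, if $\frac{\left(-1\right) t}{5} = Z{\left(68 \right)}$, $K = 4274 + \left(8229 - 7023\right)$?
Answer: $2323$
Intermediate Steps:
$Z{\left(r \right)} = -8$ ($Z{\left(r \right)} = - 8 \frac{r}{r} = \left(-8\right) 1 = -8$)
$K = 5480$ ($K = 4274 + \left(8229 - 7023\right) = 4274 + 1206 = 5480$)
$t = 40$ ($t = \left(-5\right) \left(-8\right) = 40$)
$\left(K - 3197\right) + t = \left(5480 - 3197\right) + 40 = 2283 + 40 = 2323$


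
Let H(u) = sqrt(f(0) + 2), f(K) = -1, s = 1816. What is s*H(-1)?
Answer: 1816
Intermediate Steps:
H(u) = 1 (H(u) = sqrt(-1 + 2) = sqrt(1) = 1)
s*H(-1) = 1816*1 = 1816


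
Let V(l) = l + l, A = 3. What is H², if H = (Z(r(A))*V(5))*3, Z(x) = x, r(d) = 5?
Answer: 22500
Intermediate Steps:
V(l) = 2*l
H = 150 (H = (5*(2*5))*3 = (5*10)*3 = 50*3 = 150)
H² = 150² = 22500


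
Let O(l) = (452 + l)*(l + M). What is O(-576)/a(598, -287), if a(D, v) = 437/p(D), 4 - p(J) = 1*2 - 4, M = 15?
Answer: 417384/437 ≈ 955.11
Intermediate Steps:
p(J) = 6 (p(J) = 4 - (1*2 - 4) = 4 - (2 - 4) = 4 - 1*(-2) = 4 + 2 = 6)
O(l) = (15 + l)*(452 + l) (O(l) = (452 + l)*(l + 15) = (452 + l)*(15 + l) = (15 + l)*(452 + l))
a(D, v) = 437/6
O(-576)/a(598, -287) = (6780 + (-576)² + 467*(-576))/(437/6) = (6780 + 331776 - 268992)*(6/437) = 69564*(6/437) = 417384/437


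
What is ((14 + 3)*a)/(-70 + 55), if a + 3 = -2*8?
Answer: 323/15 ≈ 21.533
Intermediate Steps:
a = -19 (a = -3 - 2*8 = -3 - 16 = -19)
((14 + 3)*a)/(-70 + 55) = ((14 + 3)*(-19))/(-70 + 55) = (17*(-19))/(-15) = -323*(-1/15) = 323/15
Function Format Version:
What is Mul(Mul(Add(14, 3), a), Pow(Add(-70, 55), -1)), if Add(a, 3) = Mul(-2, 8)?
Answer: Rational(323, 15) ≈ 21.533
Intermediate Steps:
a = -19 (a = Add(-3, Mul(-2, 8)) = Add(-3, -16) = -19)
Mul(Mul(Add(14, 3), a), Pow(Add(-70, 55), -1)) = Mul(Mul(Add(14, 3), -19), Pow(Add(-70, 55), -1)) = Mul(Mul(17, -19), Pow(-15, -1)) = Mul(-323, Rational(-1, 15)) = Rational(323, 15)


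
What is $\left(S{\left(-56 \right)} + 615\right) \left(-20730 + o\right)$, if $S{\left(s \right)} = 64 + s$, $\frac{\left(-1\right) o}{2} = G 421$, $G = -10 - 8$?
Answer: $-3472602$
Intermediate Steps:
$G = -18$ ($G = -10 - 8 = -18$)
$o = 15156$ ($o = - 2 \left(\left(-18\right) 421\right) = \left(-2\right) \left(-7578\right) = 15156$)
$\left(S{\left(-56 \right)} + 615\right) \left(-20730 + o\right) = \left(\left(64 - 56\right) + 615\right) \left(-20730 + 15156\right) = \left(8 + 615\right) \left(-5574\right) = 623 \left(-5574\right) = -3472602$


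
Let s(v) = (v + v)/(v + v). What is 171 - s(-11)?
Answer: 170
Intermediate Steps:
s(v) = 1 (s(v) = (2*v)/((2*v)) = (2*v)*(1/(2*v)) = 1)
171 - s(-11) = 171 - 1*1 = 171 - 1 = 170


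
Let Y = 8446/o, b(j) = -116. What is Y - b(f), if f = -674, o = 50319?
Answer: 5845450/50319 ≈ 116.17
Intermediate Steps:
Y = 8446/50319 ≈ 0.16785
Y - b(f) = 8446/50319 - 1*(-116) = 8446/50319 + 116 = 5845450/50319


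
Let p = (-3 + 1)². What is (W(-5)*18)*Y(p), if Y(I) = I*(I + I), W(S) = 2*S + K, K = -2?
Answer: -6912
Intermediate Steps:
W(S) = -2 + 2*S (W(S) = 2*S - 2 = -2 + 2*S)
p = 4 (p = (-2)² = 4)
Y(I) = 2*I² (Y(I) = I*(2*I) = 2*I²)
(W(-5)*18)*Y(p) = ((-2 + 2*(-5))*18)*(2*4²) = ((-2 - 10)*18)*(2*16) = -12*18*32 = -216*32 = -6912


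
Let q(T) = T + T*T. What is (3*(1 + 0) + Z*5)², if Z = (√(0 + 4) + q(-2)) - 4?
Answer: 9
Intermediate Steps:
q(T) = T + T²
Z = 0 (Z = (√(0 + 4) - 2*(1 - 2)) - 4 = (√4 - 2*(-1)) - 4 = (2 + 2) - 4 = 4 - 4 = 0)
(3*(1 + 0) + Z*5)² = (3*(1 + 0) + 0*5)² = (3*1 + 0)² = (3 + 0)² = 3² = 9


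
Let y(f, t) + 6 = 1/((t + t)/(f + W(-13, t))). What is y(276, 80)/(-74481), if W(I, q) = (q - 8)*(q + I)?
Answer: -69/198616 ≈ -0.00034740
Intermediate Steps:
W(I, q) = (-8 + q)*(I + q)
y(f, t) = -6 + (104 + f + t² - 21*t)/(2*t) (y(f, t) = -6 + 1/((t + t)/(f + (t² - 8*(-13) - 8*t - 13*t))) = -6 + 1/((2*t)/(f + (t² + 104 - 8*t - 13*t))) = -6 + 1/((2*t)/(f + (104 + t² - 21*t))) = -6 + 1/((2*t)/(104 + f + t² - 21*t)) = -6 + 1/(2*t/(104 + f + t² - 21*t)) = -6 + (104 + f + t² - 21*t)/(2*t))
y(276, 80)/(-74481) = ((½)*(104 + 276 + 80² - 33*80)/80)/(-74481) = ((½)*(1/80)*(104 + 276 + 6400 - 2640))*(-1/74481) = ((½)*(1/80)*4140)*(-1/74481) = (207/8)*(-1/74481) = -69/198616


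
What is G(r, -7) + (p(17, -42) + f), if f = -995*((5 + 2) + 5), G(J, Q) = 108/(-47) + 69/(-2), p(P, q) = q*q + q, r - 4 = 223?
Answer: -963951/94 ≈ -10255.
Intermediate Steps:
r = 227 (r = 4 + 223 = 227)
p(P, q) = q + q**2 (p(P, q) = q**2 + q = q + q**2)
G(J, Q) = -3459/94 (G(J, Q) = 108*(-1/47) + 69*(-1/2) = -108/47 - 69/2 = -3459/94)
f = -11940 (f = -995*(7 + 5) = -995*12 = -11940)
G(r, -7) + (p(17, -42) + f) = -3459/94 + (-42*(1 - 42) - 11940) = -3459/94 + (-42*(-41) - 11940) = -3459/94 + (1722 - 11940) = -3459/94 - 10218 = -963951/94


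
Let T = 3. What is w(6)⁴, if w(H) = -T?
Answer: 81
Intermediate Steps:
w(H) = -3 (w(H) = -1*3 = -3)
w(6)⁴ = (-3)⁴ = 81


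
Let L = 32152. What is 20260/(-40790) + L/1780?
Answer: 31885432/1815155 ≈ 17.566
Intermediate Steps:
20260/(-40790) + L/1780 = 20260/(-40790) + 32152/1780 = 20260*(-1/40790) + 32152*(1/1780) = -2026/4079 + 8038/445 = 31885432/1815155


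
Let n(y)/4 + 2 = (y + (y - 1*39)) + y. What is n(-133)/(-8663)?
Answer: 1760/8663 ≈ 0.20316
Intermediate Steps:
n(y) = -164 + 12*y (n(y) = -8 + 4*((y + (y - 1*39)) + y) = -8 + 4*((y + (y - 39)) + y) = -8 + 4*((y + (-39 + y)) + y) = -8 + 4*((-39 + 2*y) + y) = -8 + 4*(-39 + 3*y) = -8 + (-156 + 12*y) = -164 + 12*y)
n(-133)/(-8663) = (-164 + 12*(-133))/(-8663) = (-164 - 1596)*(-1/8663) = -1760*(-1/8663) = 1760/8663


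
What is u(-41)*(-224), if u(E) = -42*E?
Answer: -385728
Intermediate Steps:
u(-41)*(-224) = -42*(-41)*(-224) = 1722*(-224) = -385728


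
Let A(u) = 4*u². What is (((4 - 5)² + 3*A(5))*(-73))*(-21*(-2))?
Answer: -922866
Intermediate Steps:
(((4 - 5)² + 3*A(5))*(-73))*(-21*(-2)) = (((4 - 5)² + 3*(4*5²))*(-73))*(-21*(-2)) = (((-1)² + 3*(4*25))*(-73))*42 = ((1 + 3*100)*(-73))*42 = ((1 + 300)*(-73))*42 = (301*(-73))*42 = -21973*42 = -922866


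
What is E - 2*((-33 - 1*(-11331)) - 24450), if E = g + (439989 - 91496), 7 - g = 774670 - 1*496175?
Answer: 96309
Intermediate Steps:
g = -278488 (g = 7 - (774670 - 1*496175) = 7 - (774670 - 496175) = 7 - 1*278495 = 7 - 278495 = -278488)
E = 70005 (E = -278488 + (439989 - 91496) = -278488 + 348493 = 70005)
E - 2*((-33 - 1*(-11331)) - 24450) = 70005 - 2*((-33 - 1*(-11331)) - 24450) = 70005 - 2*((-33 + 11331) - 24450) = 70005 - 2*(11298 - 24450) = 70005 - 2*(-13152) = 70005 - 1*(-26304) = 70005 + 26304 = 96309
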